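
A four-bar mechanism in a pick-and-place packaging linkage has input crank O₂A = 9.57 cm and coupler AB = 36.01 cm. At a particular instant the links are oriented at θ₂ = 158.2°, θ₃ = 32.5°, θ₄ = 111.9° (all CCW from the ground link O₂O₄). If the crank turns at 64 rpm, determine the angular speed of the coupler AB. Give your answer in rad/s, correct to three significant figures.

ω₂ = 6.702 rad/s (from 64 rpm).
Differentiating the loop-closure r₂e^{iθ₂}+r₃e^{iθ₃}=r₁+r₄e^{iθ₄} gives r₂ω₂e^{iθ₂}+r₃ω₃e^{iθ₃}=r₄ω₄e^{iθ₄}.
Eliminating the other unknown: ω₃ = r₂ω₂ sin(θ₄−θ₂) / [r₃ sin(θ₃−θ₄)].
Numerator sine = -0.72297; denominator sine = -0.98294.
Result = 0.0957·6.702·(-0.72297) / (0.3601·(-0.98294)) = +1.3101 rad/s; magnitude 1.3101 rad/s.

1.31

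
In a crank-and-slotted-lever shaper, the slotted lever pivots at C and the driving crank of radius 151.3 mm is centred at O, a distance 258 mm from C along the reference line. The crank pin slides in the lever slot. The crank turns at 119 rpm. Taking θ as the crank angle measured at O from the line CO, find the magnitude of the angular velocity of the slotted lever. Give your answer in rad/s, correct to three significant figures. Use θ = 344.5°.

4.58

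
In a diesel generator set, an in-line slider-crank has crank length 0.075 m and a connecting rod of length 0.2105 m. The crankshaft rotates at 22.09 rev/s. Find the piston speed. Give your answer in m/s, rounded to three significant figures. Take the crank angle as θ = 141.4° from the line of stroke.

ω = 2π·22.1 = 138.8 rad/s
For an in-line slider-crank, x = r cosθ + √(L² − r² sin²θ), so v = −rω sinθ·[1 + r cosθ/√(L² − r² sin²θ)].
With r = 0.075 m, L = 0.2105 m, θ = 141.4°: √(L² − r² sin²θ) = 0.20523 m.
v = −0.075·138.8·0.62388·[1 + 0.075·-0.78152/0.20523] = -4.6396 m/s.
|v| = 4.6396 m/s.

4.64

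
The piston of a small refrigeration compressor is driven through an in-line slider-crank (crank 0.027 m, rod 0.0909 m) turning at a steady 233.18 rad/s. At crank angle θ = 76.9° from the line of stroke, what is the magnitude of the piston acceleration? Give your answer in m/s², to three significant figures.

73.9

ω = 233.2 rad/s
x(θ) = r cosθ + √(L² − r² sin²θ); with ω constant, a = ω²·d²x/dθ².
d²x/dθ² = −r cosθ − r²(cos2θ)/√u − r⁴ sin²2θ/(4u^{3/2}),  u = L² − r² sin²θ = 0.00757126 m².
Substituting r = 0.027 m, L = 0.0909 m, θ = 76.9°: d²x/dθ² = +0.0013584 m.
a = ω²·d²x/dθ² = (233.2)²·(+0.0013584) = +73.86 m/s²;  |a| = 73.86 m/s².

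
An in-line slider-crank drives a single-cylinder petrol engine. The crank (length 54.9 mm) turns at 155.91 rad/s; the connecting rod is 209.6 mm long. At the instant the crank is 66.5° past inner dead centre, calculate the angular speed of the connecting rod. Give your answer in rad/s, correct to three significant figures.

ω = 155.9 rad/s
The rod makes angle φ with the slider axis where L sinφ = r sinθ; differentiating, L cosφ·φ̇ = r ω cosθ.
L cosφ = √(L² − r² sin²θ) = 0.20346 m.
|ω_rod| = r ω |cosθ| / √(L² − r² sin²θ) = 0.0549·155.9·0.39875/0.20346 = 16.775 rad/s.

16.8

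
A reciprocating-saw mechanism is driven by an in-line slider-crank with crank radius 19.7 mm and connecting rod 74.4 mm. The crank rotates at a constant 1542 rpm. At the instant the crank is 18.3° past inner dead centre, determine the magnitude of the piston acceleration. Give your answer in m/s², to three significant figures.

ω = 2π·1542/60 = 161.5 rad/s
x(θ) = r cosθ + √(L² − r² sin²θ); with ω constant, a = ω²·d²x/dθ².
d²x/dθ² = −r cosθ − r²(cos2θ)/√u − r⁴ sin²2θ/(4u^{3/2}),  u = L² − r² sin²θ = 0.0054971 m².
Substituting r = 0.0197 m, L = 0.0744 m, θ = 18.3°: d²x/dθ² = -0.022939 m.
a = ω²·d²x/dθ² = (161.5)²·(-0.022939) = -598.13 m/s²;  |a| = 598.13 m/s².

598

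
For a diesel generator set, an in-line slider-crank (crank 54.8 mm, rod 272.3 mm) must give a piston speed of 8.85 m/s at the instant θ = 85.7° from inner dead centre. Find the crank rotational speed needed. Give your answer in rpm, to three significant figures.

1520

For an in-line slider-crank, |v_piston| = rω|sinθ|·[1 + r cosθ/√(L² − r² sin²θ)].
With r = 0.0548 m, L = 0.2723 m, θ = 85.7°: the bracketed kinematic factor |dx/dθ| = 0.055487 m.
ω = v/|dx/dθ| = 8.85/0.055487 = 159.5 rad/s.
N = 60ω/(2π) = 1523.1 rpm.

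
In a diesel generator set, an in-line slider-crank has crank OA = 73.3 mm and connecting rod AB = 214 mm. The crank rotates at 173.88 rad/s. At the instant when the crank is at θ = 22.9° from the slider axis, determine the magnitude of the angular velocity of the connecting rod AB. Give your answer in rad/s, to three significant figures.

55.4

ω = 173.9 rad/s
The rod makes angle φ with the slider axis where L sinφ = r sinθ; differentiating, L cosφ·φ̇ = r ω cosθ.
L cosφ = √(L² − r² sin²θ) = 0.21209 m.
|ω_rod| = r ω |cosθ| / √(L² − r² sin²θ) = 0.0733·173.9·0.92119/0.21209 = 55.358 rad/s.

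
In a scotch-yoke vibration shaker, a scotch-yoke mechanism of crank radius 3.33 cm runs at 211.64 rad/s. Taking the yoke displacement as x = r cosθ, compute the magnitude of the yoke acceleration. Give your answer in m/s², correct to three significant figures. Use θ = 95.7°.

148

ω = 211.6 rad/s
x = r cosθ ⇒ ẍ = −rω² cosθ (ω constant).
|a| = rω²|cosθ| = 0.0333·(211.6)²·|cos 95.7°| = 148.14 m/s².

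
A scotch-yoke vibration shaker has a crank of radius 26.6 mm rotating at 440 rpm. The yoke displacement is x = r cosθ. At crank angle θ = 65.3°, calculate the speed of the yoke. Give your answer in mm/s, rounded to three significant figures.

1110

ω = 46.08 rad/s (from 440 rpm).
x = r cosθ ⇒ ẋ = −rω sinθ.
|v| = rω|sinθ| = 0.0266·46.08·|sin 65.3°| = 1.1135 m/s = 1113.5 mm/s.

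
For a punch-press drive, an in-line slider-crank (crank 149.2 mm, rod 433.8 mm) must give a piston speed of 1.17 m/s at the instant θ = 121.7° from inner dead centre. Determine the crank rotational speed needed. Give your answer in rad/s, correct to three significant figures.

For an in-line slider-crank, |v_piston| = rω|sinθ|·[1 + r cosθ/√(L² − r² sin²θ)].
With r = 0.1492 m, L = 0.4338 m, θ = 121.7°: the bracketed kinematic factor |dx/dθ| = 0.10295 m.
ω = v/|dx/dθ| = 1.17/0.10295 = 11.365 rad/s.

11.4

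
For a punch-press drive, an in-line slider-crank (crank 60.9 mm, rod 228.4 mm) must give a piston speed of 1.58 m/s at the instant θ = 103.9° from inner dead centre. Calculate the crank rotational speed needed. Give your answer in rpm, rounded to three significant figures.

For an in-line slider-crank, |v_piston| = rω|sinθ|·[1 + r cosθ/√(L² − r² sin²θ)].
With r = 0.0609 m, L = 0.2284 m, θ = 103.9°: the bracketed kinematic factor |dx/dθ| = 0.055196 m.
ω = v/|dx/dθ| = 1.58/0.055196 = 28.625 rad/s.
N = 60ω/(2π) = 273.35 rpm.

273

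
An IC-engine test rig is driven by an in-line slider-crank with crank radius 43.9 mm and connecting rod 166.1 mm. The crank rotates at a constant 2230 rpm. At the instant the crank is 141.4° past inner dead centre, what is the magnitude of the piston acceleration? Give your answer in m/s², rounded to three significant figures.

ω = 2π·2230/60 = 233.5 rad/s
x(θ) = r cosθ + √(L² − r² sin²θ); with ω constant, a = ω²·d²x/dθ².
d²x/dθ² = −r cosθ − r²(cos2θ)/√u − r⁴ sin²2θ/(4u^{3/2}),  u = L² − r² sin²θ = 0.0268391 m².
Substituting r = 0.0439 m, L = 0.1661 m, θ = 141.4°: d²x/dθ² = +0.031502 m.
a = ω²·d²x/dθ² = (233.5)²·(+0.031502) = +1717.9 m/s²;  |a| = 1717.9 m/s².

1720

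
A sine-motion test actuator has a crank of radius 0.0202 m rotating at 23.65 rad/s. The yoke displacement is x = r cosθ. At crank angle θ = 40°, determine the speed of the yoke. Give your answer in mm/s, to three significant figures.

307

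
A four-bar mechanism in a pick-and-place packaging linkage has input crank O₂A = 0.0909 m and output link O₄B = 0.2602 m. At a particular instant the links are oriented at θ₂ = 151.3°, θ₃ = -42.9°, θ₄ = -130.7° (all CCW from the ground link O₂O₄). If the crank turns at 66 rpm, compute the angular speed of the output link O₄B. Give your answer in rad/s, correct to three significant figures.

0.593

ω₂ = 6.912 rad/s (from 66 rpm).
Differentiating the loop-closure r₂e^{iθ₂}+r₃e^{iθ₃}=r₁+r₄e^{iθ₄} gives r₂ω₂e^{iθ₂}+r₃ω₃e^{iθ₃}=r₄ω₄e^{iθ₄}.
Eliminating the other unknown: ω₄ = r₂ω₂ sin(θ₂−θ₃) / [r₄ sin(θ₄−θ₃)].
Numerator sine = -0.24531; denominator sine = -0.99926.
Result = 0.0909·6.912·(-0.24531) / (0.2602·(-0.99926)) = +0.59273 rad/s; magnitude 0.59273 rad/s.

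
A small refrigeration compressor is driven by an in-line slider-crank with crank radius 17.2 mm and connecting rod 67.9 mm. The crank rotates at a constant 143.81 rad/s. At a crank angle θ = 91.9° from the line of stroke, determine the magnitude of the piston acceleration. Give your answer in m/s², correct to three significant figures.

ω = 143.8 rad/s
x(θ) = r cosθ + √(L² − r² sin²θ); with ω constant, a = ω²·d²x/dθ².
d²x/dθ² = −r cosθ − r²(cos2θ)/√u − r⁴ sin²2θ/(4u^{3/2}),  u = L² − r² sin²θ = 0.0043149 m².
Substituting r = 0.0172 m, L = 0.0679 m, θ = 91.9°: d²x/dθ² = +0.0050638 m.
a = ω²·d²x/dθ² = (143.8)²·(+0.0050638) = +104.73 m/s²;  |a| = 104.73 m/s².

105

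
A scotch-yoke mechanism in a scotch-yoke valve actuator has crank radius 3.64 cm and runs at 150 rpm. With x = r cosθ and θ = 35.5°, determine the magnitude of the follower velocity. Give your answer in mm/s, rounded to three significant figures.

332

ω = 15.71 rad/s (from 150 rpm).
x = r cosθ ⇒ ẋ = −rω sinθ.
|v| = rω|sinθ| = 0.0364·15.71·|sin 35.5°| = 0.33203 m/s = 332.03 mm/s.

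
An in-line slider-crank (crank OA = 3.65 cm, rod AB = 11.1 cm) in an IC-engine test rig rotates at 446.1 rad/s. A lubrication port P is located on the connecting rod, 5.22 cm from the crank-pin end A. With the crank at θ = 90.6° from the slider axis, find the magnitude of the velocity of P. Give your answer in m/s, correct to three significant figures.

ω = 446.1 rad/s.  Crank-pin speed |V_A| = rω = 16.283 m/s, perpendicular to OA.
Rod angle: sinφ = −(r/L) sinθ ⇒ φ = -19.197°; ω_rod = −rω cosθ/√(L²−r²sin²θ) = +1.6266 rad/s.
V_P = V_A + ω_rod × AP, with AP = 0.0522 m along the rod.
Components: V_Px = −rω sinθ − a·ω_rod·sinφ = -16.254 m/s;  V_Py = rω cosθ + a·ω_rod·cosφ = -0.090323 m/s.
|V_P| = √(V_Px² + V_Py²) = 16.254 m/s.

16.3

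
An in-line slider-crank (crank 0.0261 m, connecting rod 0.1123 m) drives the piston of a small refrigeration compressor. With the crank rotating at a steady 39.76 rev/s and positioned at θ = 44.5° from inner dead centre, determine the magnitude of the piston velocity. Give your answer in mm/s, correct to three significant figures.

5340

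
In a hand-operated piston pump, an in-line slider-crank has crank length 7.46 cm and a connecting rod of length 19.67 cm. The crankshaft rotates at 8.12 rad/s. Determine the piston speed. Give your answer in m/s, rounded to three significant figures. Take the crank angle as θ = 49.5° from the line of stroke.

0.579

ω = 8.12 rad/s
For an in-line slider-crank, x = r cosθ + √(L² − r² sin²θ), so v = −rω sinθ·[1 + r cosθ/√(L² − r² sin²θ)].
With r = 0.0746 m, L = 0.1967 m, θ = 49.5°: √(L² − r² sin²θ) = 0.18834 m.
v = −0.0746·8.12·0.76041·[1 + 0.0746·0.64945/0.18834] = -0.57911 m/s.
|v| = 0.57911 m/s.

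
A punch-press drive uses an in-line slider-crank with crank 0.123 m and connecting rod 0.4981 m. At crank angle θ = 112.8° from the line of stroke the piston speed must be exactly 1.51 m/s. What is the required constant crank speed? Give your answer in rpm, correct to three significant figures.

141

For an in-line slider-crank, |v_piston| = rω|sinθ|·[1 + r cosθ/√(L² − r² sin²θ)].
With r = 0.123 m, L = 0.4981 m, θ = 112.8°: the bracketed kinematic factor |dx/dθ| = 0.10225 m.
ω = v/|dx/dθ| = 1.51/0.10225 = 14.768 rad/s.
N = 60ω/(2π) = 141.03 rpm.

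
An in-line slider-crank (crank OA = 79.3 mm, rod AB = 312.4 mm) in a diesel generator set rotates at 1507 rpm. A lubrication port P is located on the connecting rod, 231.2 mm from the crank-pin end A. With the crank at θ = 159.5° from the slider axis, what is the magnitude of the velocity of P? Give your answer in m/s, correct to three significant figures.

4.72

ω = 157.8 rad/s.  Crank-pin speed |V_A| = rω = 12.515 m/s, perpendicular to OA.
Rod angle: sinφ = −(r/L) sinθ ⇒ φ = -5.100°; ω_rod = −rω cosθ/√(L²−r²sin²θ) = +37.672 rad/s.
V_P = V_A + ω_rod × AP, with AP = 0.2312 m along the rod.
Components: V_Px = −rω sinθ − a·ω_rod·sinφ = -3.6084 m/s;  V_Py = rω cosθ + a·ω_rod·cosφ = -3.0468 m/s.
|V_P| = √(V_Px² + V_Py²) = 4.7227 m/s.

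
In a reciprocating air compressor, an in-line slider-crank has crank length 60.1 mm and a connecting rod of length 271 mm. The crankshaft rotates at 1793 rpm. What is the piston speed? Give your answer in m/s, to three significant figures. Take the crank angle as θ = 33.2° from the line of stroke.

7.33

ω = 2π·1793/60 = 187.8 rad/s
For an in-line slider-crank, x = r cosθ + √(L² − r² sin²θ), so v = −rω sinθ·[1 + r cosθ/√(L² − r² sin²θ)].
With r = 0.0601 m, L = 0.271 m, θ = 33.2°: √(L² − r² sin²θ) = 0.26899 m.
v = −0.0601·187.8·0.54756·[1 + 0.0601·0.83676/0.26899] = -7.3342 m/s.
|v| = 7.3342 m/s.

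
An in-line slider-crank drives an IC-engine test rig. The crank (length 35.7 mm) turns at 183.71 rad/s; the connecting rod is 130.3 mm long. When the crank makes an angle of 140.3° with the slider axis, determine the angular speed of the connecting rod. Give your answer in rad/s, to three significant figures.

ω = 183.7 rad/s
The rod makes angle φ with the slider axis where L sinφ = r sinθ; differentiating, L cosφ·φ̇ = r ω cosθ.
L cosφ = √(L² − r² sin²θ) = 0.12829 m.
|ω_rod| = r ω |cosθ| / √(L² − r² sin²θ) = 0.0357·183.7·0.76940/0.12829 = 39.334 rad/s.

39.3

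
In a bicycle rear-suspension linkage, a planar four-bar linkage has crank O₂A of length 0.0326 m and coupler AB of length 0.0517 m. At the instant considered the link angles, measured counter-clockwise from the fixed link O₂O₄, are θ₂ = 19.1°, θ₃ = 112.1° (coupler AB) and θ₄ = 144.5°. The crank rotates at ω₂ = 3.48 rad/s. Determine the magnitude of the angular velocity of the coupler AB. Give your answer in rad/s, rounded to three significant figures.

ω₂ = 3.48 rad/s
Differentiating the loop-closure r₂e^{iθ₂}+r₃e^{iθ₃}=r₁+r₄e^{iθ₄} gives r₂ω₂e^{iθ₂}+r₃ω₃e^{iθ₃}=r₄ω₄e^{iθ₄}.
Eliminating the other unknown: ω₃ = r₂ω₂ sin(θ₄−θ₂) / [r₃ sin(θ₃−θ₄)].
Numerator sine = +0.81513; denominator sine = -0.53583.
Result = 0.0326·3.48·(+0.81513) / (0.0517·(-0.53583)) = -3.3382 rad/s; magnitude 3.3382 rad/s.

3.34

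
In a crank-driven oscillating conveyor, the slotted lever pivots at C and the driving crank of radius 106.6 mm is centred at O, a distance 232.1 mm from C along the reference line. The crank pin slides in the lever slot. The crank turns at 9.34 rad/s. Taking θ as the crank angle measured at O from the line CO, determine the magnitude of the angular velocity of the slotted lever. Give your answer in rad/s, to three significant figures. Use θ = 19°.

ω = 9.34 rad/s
Crank pin A relative to C: A = (d + r cosθ, r sinθ); lever angle φ = atan2(r sinθ, d + r cosθ).
Differentiating tanφ: φ̇ = rω(d cosθ + r)/(d² + r² + 2dr cosθ).
d² + r² + 2dr cosθ = |CA|² = 0.112022 m²;  d cosθ + r = +0.32605 m.
|ω_lever| = |0.1066·9.34·+0.32605| / 0.112022 = 2.898 rad/s.

2.90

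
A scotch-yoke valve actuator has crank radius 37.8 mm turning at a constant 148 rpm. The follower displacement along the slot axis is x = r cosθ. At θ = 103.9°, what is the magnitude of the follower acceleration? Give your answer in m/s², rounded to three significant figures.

2.18

ω = 15.5 rad/s (from 148 rpm).
x = r cosθ ⇒ ẍ = −rω² cosθ (ω constant).
|a| = rω²|cosθ| = 0.0378·(15.5)²·|cos 103.9°| = 2.1812 m/s².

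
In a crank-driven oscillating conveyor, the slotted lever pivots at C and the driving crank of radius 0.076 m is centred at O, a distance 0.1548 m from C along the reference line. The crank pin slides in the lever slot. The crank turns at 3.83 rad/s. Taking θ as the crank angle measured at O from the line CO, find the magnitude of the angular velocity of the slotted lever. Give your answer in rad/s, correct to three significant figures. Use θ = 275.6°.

ω = 3.83 rad/s
Crank pin A relative to C: A = (d + r cosθ, r sinθ); lever angle φ = atan2(r sinθ, d + r cosθ).
Differentiating tanφ: φ̇ = rω(d cosθ + r)/(d² + r² + 2dr cosθ).
d² + r² + 2dr cosθ = |CA|² = 0.0320351 m²;  d cosθ + r = +0.091106 m.
|ω_lever| = |0.076·3.83·+0.091106| / 0.0320351 = 0.82781 rad/s.

0.828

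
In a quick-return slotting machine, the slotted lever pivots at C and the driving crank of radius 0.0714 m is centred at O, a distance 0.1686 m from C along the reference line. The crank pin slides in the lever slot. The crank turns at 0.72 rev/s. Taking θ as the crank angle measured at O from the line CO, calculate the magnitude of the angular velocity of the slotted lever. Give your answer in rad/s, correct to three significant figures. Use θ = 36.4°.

ω = 4.524 rad/s (from 0.72 rev/s).
Crank pin A relative to C: A = (d + r cosθ, r sinθ); lever angle φ = atan2(r sinθ, d + r cosθ).
Differentiating tanφ: φ̇ = rω(d cosθ + r)/(d² + r² + 2dr cosθ).
d² + r² + 2dr cosθ = |CA|² = 0.0529026 m²;  d cosθ + r = +0.20711 m.
|ω_lever| = |0.0714·4.524·+0.20711| / 0.0529026 = 1.2645 rad/s.

1.26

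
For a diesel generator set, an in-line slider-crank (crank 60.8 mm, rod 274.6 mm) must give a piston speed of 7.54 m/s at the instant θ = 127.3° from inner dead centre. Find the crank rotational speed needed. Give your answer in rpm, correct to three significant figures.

For an in-line slider-crank, |v_piston| = rω|sinθ|·[1 + r cosθ/√(L² − r² sin²θ)].
With r = 0.0608 m, L = 0.2746 m, θ = 127.3°: the bracketed kinematic factor |dx/dθ| = 0.041772 m.
ω = v/|dx/dθ| = 7.54/0.041772 = 180.5 rad/s.
N = 60ω/(2π) = 1723.7 rpm.

1720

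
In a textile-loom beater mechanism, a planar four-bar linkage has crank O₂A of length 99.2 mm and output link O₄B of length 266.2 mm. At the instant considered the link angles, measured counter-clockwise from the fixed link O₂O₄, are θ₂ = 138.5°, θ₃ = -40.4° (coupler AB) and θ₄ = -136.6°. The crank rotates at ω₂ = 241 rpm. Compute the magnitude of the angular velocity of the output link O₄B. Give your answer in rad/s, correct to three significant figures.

0.182

ω₂ = 25.24 rad/s (from 241 rpm).
Differentiating the loop-closure r₂e^{iθ₂}+r₃e^{iθ₃}=r₁+r₄e^{iθ₄} gives r₂ω₂e^{iθ₂}+r₃ω₃e^{iθ₃}=r₄ω₄e^{iθ₄}.
Eliminating the other unknown: ω₄ = r₂ω₂ sin(θ₂−θ₃) / [r₄ sin(θ₄−θ₃)].
Numerator sine = +0.01920; denominator sine = -0.99415.
Result = 0.0992·25.24·(+0.01920) / (0.2662·(-0.99415)) = -0.18161 rad/s; magnitude 0.18161 rad/s.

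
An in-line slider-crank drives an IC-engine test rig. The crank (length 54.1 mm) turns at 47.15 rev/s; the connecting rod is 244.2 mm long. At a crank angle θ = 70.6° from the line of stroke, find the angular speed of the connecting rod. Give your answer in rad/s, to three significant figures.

ω = 296.3 rad/s (converted from 47.15 rev/s).
The rod makes angle φ with the slider axis where L sinφ = r sinθ; differentiating, L cosφ·φ̇ = r ω cosθ.
L cosφ = √(L² − r² sin²θ) = 0.23881 m.
|ω_rod| = r ω |cosθ| / √(L² − r² sin²θ) = 0.0541·296.3·0.33216/0.23881 = 22.292 rad/s.

22.3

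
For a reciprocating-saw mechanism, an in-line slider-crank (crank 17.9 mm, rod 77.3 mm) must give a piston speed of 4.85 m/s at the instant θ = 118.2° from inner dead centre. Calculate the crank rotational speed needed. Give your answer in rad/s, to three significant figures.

346

For an in-line slider-crank, |v_piston| = rω|sinθ|·[1 + r cosθ/√(L² − r² sin²θ)].
With r = 0.0179 m, L = 0.0773 m, θ = 118.2°: the bracketed kinematic factor |dx/dθ| = 0.014012 m.
ω = v/|dx/dθ| = 4.85/0.014012 = 346.13 rad/s.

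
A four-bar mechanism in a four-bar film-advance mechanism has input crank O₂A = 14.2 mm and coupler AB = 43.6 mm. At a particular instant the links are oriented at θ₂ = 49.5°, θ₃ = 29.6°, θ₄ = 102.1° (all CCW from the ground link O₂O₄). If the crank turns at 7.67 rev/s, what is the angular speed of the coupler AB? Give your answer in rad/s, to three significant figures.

13.1

ω₂ = 48.19 rad/s (from 7.67 rev/s).
Differentiating the loop-closure r₂e^{iθ₂}+r₃e^{iθ₃}=r₁+r₄e^{iθ₄} gives r₂ω₂e^{iθ₂}+r₃ω₃e^{iθ₃}=r₄ω₄e^{iθ₄}.
Eliminating the other unknown: ω₃ = r₂ω₂ sin(θ₄−θ₂) / [r₃ sin(θ₃−θ₄)].
Numerator sine = +0.79441; denominator sine = -0.95372.
Result = 0.0142·48.19·(+0.79441) / (0.0436·(-0.95372)) = -13.074 rad/s; magnitude 13.074 rad/s.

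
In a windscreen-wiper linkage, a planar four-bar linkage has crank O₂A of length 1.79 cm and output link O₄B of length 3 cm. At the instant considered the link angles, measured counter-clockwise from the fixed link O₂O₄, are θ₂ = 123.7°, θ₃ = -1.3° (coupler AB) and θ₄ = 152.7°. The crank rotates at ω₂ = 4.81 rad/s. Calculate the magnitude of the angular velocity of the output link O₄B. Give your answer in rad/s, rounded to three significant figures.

ω₂ = 4.81 rad/s
Differentiating the loop-closure r₂e^{iθ₂}+r₃e^{iθ₃}=r₁+r₄e^{iθ₄} gives r₂ω₂e^{iθ₂}+r₃ω₃e^{iθ₃}=r₄ω₄e^{iθ₄}.
Eliminating the other unknown: ω₄ = r₂ω₂ sin(θ₂−θ₃) / [r₄ sin(θ₄−θ₃)].
Numerator sine = +0.81915; denominator sine = +0.43837.
Result = 0.0179·4.81·(+0.81915) / (0.03·(+0.43837)) = +5.3629 rad/s; magnitude 5.3629 rad/s.

5.36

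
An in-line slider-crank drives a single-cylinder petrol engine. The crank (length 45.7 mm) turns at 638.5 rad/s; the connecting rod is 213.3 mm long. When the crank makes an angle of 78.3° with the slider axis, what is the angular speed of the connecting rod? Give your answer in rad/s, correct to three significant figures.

ω = 638.5 rad/s
The rod makes angle φ with the slider axis where L sinφ = r sinθ; differentiating, L cosφ·φ̇ = r ω cosθ.
L cosφ = √(L² − r² sin²θ) = 0.20855 m.
|ω_rod| = r ω |cosθ| / √(L² − r² sin²θ) = 0.0457·638.5·0.20279/0.20855 = 28.373 rad/s.

28.4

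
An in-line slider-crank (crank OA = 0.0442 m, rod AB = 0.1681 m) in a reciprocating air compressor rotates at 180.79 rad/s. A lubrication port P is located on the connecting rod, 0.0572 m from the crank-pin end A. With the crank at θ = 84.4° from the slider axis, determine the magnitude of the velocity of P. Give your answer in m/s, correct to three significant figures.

8.04

ω = 180.8 rad/s.  Crank-pin speed |V_A| = rω = 7.9909 m/s, perpendicular to OA.
Rod angle: sinφ = −(r/L) sinθ ⇒ φ = -15.170°; ω_rod = −rω cosθ/√(L²−r²sin²θ) = -4.8062 rad/s.
V_P = V_A + ω_rod × AP, with AP = 0.0572 m along the rod.
Components: V_Px = −rω sinθ − a·ω_rod·sinφ = -8.0247 m/s;  V_Py = rω cosθ + a·ω_rod·cosφ = +0.51444 m/s.
|V_P| = √(V_Px² + V_Py²) = 8.0412 m/s.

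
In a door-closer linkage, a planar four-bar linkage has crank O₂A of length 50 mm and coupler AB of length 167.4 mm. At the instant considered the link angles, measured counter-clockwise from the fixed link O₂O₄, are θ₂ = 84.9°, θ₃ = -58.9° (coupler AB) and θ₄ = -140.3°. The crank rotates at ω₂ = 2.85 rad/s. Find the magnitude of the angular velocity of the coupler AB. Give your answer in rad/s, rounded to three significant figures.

ω₂ = 2.85 rad/s
Differentiating the loop-closure r₂e^{iθ₂}+r₃e^{iθ₃}=r₁+r₄e^{iθ₄} gives r₂ω₂e^{iθ₂}+r₃ω₃e^{iθ₃}=r₄ω₄e^{iθ₄}.
Eliminating the other unknown: ω₃ = r₂ω₂ sin(θ₄−θ₂) / [r₃ sin(θ₃−θ₄)].
Numerator sine = +0.70957; denominator sine = +0.98876.
Result = 0.05·2.85·(+0.70957) / (0.1674·(+0.98876)) = +0.61089 rad/s; magnitude 0.61089 rad/s.

0.611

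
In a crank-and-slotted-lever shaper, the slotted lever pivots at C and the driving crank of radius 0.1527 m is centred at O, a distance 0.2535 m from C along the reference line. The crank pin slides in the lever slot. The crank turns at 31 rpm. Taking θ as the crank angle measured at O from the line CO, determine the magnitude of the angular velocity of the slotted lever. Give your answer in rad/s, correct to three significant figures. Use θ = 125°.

0.0838

ω = 3.246 rad/s (from 31 rpm).
Crank pin A relative to C: A = (d + r cosθ, r sinθ); lever angle φ = atan2(r sinθ, d + r cosθ).
Differentiating tanφ: φ̇ = rω(d cosθ + r)/(d² + r² + 2dr cosθ).
d² + r² + 2dr cosθ = |CA|² = 0.0431739 m²;  d cosθ + r = +0.0072984 m.
|ω_lever| = |0.1527·3.246·+0.0072984| / 0.0431739 = 0.083798 rad/s.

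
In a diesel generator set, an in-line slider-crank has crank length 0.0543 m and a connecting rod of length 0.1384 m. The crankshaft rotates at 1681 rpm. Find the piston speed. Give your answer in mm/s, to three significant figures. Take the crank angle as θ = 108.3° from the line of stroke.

ω = 2π·1681/60 = 176 rad/s
For an in-line slider-crank, x = r cosθ + √(L² − r² sin²θ), so v = −rω sinθ·[1 + r cosθ/√(L² − r² sin²θ)].
With r = 0.0543 m, L = 0.1384 m, θ = 108.3°: √(L² − r² sin²θ) = 0.12844 m.
v = −0.0543·176·0.94943·[1 + 0.0543·-0.31399/0.12844] = -7.8705 m/s.
|v| = 7.8705 m/s = 7870.5 mm/s.

7870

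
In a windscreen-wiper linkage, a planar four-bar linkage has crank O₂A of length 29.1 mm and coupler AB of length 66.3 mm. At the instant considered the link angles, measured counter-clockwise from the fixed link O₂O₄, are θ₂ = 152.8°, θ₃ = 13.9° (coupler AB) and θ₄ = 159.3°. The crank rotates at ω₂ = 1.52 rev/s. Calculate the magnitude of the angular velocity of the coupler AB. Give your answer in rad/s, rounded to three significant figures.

0.836

ω₂ = 9.55 rad/s (from 1.52 rev/s).
Differentiating the loop-closure r₂e^{iθ₂}+r₃e^{iθ₃}=r₁+r₄e^{iθ₄} gives r₂ω₂e^{iθ₂}+r₃ω₃e^{iθ₃}=r₄ω₄e^{iθ₄}.
Eliminating the other unknown: ω₃ = r₂ω₂ sin(θ₄−θ₂) / [r₃ sin(θ₃−θ₄)].
Numerator sine = +0.11320; denominator sine = -0.56784.
Result = 0.0291·9.55·(+0.11320) / (0.0663·(-0.56784)) = -0.83567 rad/s; magnitude 0.83567 rad/s.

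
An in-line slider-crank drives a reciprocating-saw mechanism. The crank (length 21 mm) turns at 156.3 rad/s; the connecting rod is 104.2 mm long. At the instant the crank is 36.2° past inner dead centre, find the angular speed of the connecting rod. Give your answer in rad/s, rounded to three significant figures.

ω = 156.3 rad/s
The rod makes angle φ with the slider axis where L sinφ = r sinθ; differentiating, L cosφ·φ̇ = r ω cosθ.
L cosφ = √(L² − r² sin²θ) = 0.10346 m.
|ω_rod| = r ω |cosθ| / √(L² − r² sin²θ) = 0.021·156.3·0.80696/0.10346 = 25.601 rad/s.

25.6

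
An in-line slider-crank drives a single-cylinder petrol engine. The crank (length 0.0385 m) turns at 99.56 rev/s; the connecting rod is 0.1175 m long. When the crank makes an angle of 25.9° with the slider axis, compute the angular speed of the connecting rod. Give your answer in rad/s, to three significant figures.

ω = 625.6 rad/s (converted from 99.56 rev/s).
The rod makes angle φ with the slider axis where L sinφ = r sinθ; differentiating, L cosφ·φ̇ = r ω cosθ.
L cosφ = √(L² − r² sin²θ) = 0.11629 m.
|ω_rod| = r ω |cosθ| / √(L² − r² sin²θ) = 0.0385·625.6·0.89956/0.11629 = 186.3 rad/s.

186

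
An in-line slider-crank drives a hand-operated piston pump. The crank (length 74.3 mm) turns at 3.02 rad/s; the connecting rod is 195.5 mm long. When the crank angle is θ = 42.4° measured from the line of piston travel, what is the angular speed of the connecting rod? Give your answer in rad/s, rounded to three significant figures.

ω = 3.02 rad/s
The rod makes angle φ with the slider axis where L sinφ = r sinθ; differentiating, L cosφ·φ̇ = r ω cosθ.
L cosφ = √(L² − r² sin²θ) = 0.18897 m.
|ω_rod| = r ω |cosθ| / √(L² − r² sin²θ) = 0.0743·3.02·0.73846/0.18897 = 0.87685 rad/s.

0.877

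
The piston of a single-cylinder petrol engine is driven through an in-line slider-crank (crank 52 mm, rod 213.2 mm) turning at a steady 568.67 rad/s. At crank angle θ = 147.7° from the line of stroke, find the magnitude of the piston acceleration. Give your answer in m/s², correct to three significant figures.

12400

ω = 568.7 rad/s
x(θ) = r cosθ + √(L² − r² sin²θ); with ω constant, a = ω²·d²x/dθ².
d²x/dθ² = −r cosθ − r²(cos2θ)/√u − r⁴ sin²2θ/(4u^{3/2}),  u = L² − r² sin²θ = 0.0446822 m².
Substituting r = 0.052 m, L = 0.2132 m, θ = 147.7°: d²x/dθ² = +0.038309 m.
a = ω²·d²x/dθ² = (568.7)²·(+0.038309) = +12388 m/s²;  |a| = 12388 m/s².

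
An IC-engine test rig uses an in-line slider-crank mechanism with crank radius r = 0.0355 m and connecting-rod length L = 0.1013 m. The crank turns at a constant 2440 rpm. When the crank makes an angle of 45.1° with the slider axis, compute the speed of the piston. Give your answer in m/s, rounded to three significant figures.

8.07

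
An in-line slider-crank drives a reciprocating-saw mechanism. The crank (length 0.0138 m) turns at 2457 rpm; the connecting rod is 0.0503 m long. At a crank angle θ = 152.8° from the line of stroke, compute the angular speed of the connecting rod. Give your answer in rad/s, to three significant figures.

63.3

ω = 257.3 rad/s (converted from 2457 rpm).
The rod makes angle φ with the slider axis where L sinφ = r sinθ; differentiating, L cosφ·φ̇ = r ω cosθ.
L cosφ = √(L² − r² sin²θ) = 0.049903 m.
|ω_rod| = r ω |cosθ| / √(L² − r² sin²θ) = 0.0138·257.3·0.88942/0.049903 = 63.284 rad/s.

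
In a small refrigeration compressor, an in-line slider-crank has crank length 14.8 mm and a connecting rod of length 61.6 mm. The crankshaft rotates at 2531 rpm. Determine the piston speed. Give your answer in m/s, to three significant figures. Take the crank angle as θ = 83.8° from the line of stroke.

ω = 2π·2531/60 = 265 rad/s
For an in-line slider-crank, x = r cosθ + √(L² − r² sin²θ), so v = −rω sinθ·[1 + r cosθ/√(L² − r² sin²θ)].
With r = 0.0148 m, L = 0.0616 m, θ = 83.8°: √(L² − r² sin²θ) = 0.059817 m.
v = −0.0148·265·0.99415·[1 + 0.0148·0.10800/0.059817] = -4.0039 m/s.
|v| = 4.0039 m/s.

4.00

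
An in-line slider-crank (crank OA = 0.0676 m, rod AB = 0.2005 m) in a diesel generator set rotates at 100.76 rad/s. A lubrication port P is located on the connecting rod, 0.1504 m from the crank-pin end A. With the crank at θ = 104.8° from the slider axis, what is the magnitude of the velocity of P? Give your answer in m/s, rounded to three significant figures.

6.15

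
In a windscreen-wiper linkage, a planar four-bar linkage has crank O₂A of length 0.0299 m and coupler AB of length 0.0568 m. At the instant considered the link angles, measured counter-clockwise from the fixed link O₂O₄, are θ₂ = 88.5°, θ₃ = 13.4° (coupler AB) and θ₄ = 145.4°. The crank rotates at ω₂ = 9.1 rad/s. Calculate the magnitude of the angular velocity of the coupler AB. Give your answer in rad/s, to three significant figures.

5.40

ω₂ = 9.1 rad/s
Differentiating the loop-closure r₂e^{iθ₂}+r₃e^{iθ₃}=r₁+r₄e^{iθ₄} gives r₂ω₂e^{iθ₂}+r₃ω₃e^{iθ₃}=r₄ω₄e^{iθ₄}.
Eliminating the other unknown: ω₃ = r₂ω₂ sin(θ₄−θ₂) / [r₃ sin(θ₃−θ₄)].
Numerator sine = +0.83772; denominator sine = -0.74314.
Result = 0.0299·9.1·(+0.83772) / (0.0568·(-0.74314)) = -5.3999 rad/s; magnitude 5.3999 rad/s.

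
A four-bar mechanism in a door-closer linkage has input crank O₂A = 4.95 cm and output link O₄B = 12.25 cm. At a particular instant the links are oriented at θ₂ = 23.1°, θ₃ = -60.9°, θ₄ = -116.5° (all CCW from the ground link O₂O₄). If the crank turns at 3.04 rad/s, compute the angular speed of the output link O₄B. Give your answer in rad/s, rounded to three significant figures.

1.48

ω₂ = 3.04 rad/s
Differentiating the loop-closure r₂e^{iθ₂}+r₃e^{iθ₃}=r₁+r₄e^{iθ₄} gives r₂ω₂e^{iθ₂}+r₃ω₃e^{iθ₃}=r₄ω₄e^{iθ₄}.
Eliminating the other unknown: ω₄ = r₂ω₂ sin(θ₂−θ₃) / [r₄ sin(θ₄−θ₃)].
Numerator sine = +0.99452; denominator sine = -0.82511.
Result = 0.0495·3.04·(+0.99452) / (0.1225·(-0.82511)) = -1.4806 rad/s; magnitude 1.4806 rad/s.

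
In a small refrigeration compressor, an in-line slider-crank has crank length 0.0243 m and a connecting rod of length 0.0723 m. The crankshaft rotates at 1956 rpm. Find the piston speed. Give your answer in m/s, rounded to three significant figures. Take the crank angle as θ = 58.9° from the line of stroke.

ω = 2π·1956/60 = 204.8 rad/s
For an in-line slider-crank, x = r cosθ + √(L² − r² sin²θ), so v = −rω sinθ·[1 + r cosθ/√(L² − r² sin²θ)].
With r = 0.0243 m, L = 0.0723 m, θ = 58.9°: √(L² − r² sin²θ) = 0.069241 m.
v = −0.0243·204.8·0.85627·[1 + 0.0243·0.51653/0.069241] = -5.0346 m/s.
|v| = 5.0346 m/s.

5.03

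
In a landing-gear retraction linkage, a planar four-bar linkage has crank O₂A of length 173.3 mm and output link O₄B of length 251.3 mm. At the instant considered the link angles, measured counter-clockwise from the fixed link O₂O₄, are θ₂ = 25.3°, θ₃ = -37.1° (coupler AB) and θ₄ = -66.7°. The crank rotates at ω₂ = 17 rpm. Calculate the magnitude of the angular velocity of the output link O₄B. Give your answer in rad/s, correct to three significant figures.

2.20

ω₂ = 1.78 rad/s (from 17 rpm).
Differentiating the loop-closure r₂e^{iθ₂}+r₃e^{iθ₃}=r₁+r₄e^{iθ₄} gives r₂ω₂e^{iθ₂}+r₃ω₃e^{iθ₃}=r₄ω₄e^{iθ₄}.
Eliminating the other unknown: ω₄ = r₂ω₂ sin(θ₂−θ₃) / [r₄ sin(θ₄−θ₃)].
Numerator sine = +0.88620; denominator sine = -0.49394.
Result = 0.1733·1.78·(+0.88620) / (0.2513·(-0.49394)) = -2.2026 rad/s; magnitude 2.2026 rad/s.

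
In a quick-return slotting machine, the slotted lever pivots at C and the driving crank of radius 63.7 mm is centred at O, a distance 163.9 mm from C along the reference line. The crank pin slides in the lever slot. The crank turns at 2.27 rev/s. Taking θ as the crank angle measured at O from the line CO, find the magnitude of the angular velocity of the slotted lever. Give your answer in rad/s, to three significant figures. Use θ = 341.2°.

ω = 14.26 rad/s (from 2.27 rev/s).
Crank pin A relative to C: A = (d + r cosθ, r sinθ); lever angle φ = atan2(r sinθ, d + r cosθ).
Differentiating tanφ: φ̇ = rω(d cosθ + r)/(d² + r² + 2dr cosθ).
d² + r² + 2dr cosθ = |CA|² = 0.0506878 m²;  d cosθ + r = +0.21886 m.
|ω_lever| = |0.0637·14.26·+0.21886| / 0.0506878 = 3.9228 rad/s.

3.92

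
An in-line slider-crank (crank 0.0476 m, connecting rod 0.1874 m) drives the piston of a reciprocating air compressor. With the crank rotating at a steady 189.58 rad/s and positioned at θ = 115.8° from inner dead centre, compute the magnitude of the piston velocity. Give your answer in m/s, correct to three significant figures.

7.20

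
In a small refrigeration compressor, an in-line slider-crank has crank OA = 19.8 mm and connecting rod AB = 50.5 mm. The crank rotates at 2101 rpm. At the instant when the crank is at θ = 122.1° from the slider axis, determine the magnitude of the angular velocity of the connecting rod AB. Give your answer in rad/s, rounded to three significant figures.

48.6

ω = 220 rad/s (converted from 2101 rpm).
The rod makes angle φ with the slider axis where L sinφ = r sinθ; differentiating, L cosφ·φ̇ = r ω cosθ.
L cosφ = √(L² − r² sin²θ) = 0.047633 m.
|ω_rod| = r ω |cosθ| / √(L² − r² sin²θ) = 0.0198·220·0.53140/0.047633 = 48.599 rad/s.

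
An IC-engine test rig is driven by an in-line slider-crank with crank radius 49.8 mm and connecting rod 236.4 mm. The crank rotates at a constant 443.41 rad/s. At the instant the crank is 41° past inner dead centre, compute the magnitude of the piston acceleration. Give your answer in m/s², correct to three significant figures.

7700

ω = 443.4 rad/s
x(θ) = r cosθ + √(L² − r² sin²θ); with ω constant, a = ω²·d²x/dθ².
d²x/dθ² = −r cosθ − r²(cos2θ)/√u − r⁴ sin²2θ/(4u^{3/2}),  u = L² − r² sin²θ = 0.0548175 m².
Substituting r = 0.0498 m, L = 0.2364 m, θ = 41°: d²x/dθ² = -0.039176 m.
a = ω²·d²x/dθ² = (443.4)²·(-0.039176) = -7702.5 m/s²;  |a| = 7702.5 m/s².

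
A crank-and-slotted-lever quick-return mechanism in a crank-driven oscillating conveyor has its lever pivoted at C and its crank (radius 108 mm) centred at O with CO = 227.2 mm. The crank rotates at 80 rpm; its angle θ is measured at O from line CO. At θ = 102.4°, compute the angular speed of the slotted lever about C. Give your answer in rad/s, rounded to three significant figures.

ω = 8.378 rad/s (from 80 rpm).
Crank pin A relative to C: A = (d + r cosθ, r sinθ); lever angle φ = atan2(r sinθ, d + r cosθ).
Differentiating tanφ: φ̇ = rω(d cosθ + r)/(d² + r² + 2dr cosθ).
d² + r² + 2dr cosθ = |CA|² = 0.0527457 m²;  d cosθ + r = +0.059212 m.
|ω_lever| = |0.108·8.378·+0.059212| / 0.0527457 = 1.0157 rad/s.

1.02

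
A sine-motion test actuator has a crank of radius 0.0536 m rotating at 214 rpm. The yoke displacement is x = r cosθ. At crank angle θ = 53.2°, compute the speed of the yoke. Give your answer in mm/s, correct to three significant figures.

ω = 22.41 rad/s (from 214 rpm).
x = r cosθ ⇒ ẋ = −rω sinθ.
|v| = rω|sinθ| = 0.0536·22.41·|sin 53.2°| = 0.96182 m/s = 961.82 mm/s.

962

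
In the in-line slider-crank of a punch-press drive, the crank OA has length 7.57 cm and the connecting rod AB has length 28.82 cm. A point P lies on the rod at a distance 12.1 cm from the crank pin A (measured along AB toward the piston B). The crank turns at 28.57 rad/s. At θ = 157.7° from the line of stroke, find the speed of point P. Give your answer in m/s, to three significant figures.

1.37

ω = 28.57 rad/s.  Crank-pin speed |V_A| = rω = 2.1627 m/s, perpendicular to OA.
Rod angle: sinφ = −(r/L) sinθ ⇒ φ = -5.720°; ω_rod = −rω cosθ/√(L²−r²sin²θ) = +6.9778 rad/s.
V_P = V_A + ω_rod × AP, with AP = 0.121 m along the rod.
Components: V_Px = −rω sinθ − a·ω_rod·sinφ = -0.73652 m/s;  V_Py = rω cosθ + a·ω_rod·cosφ = -1.1609 m/s.
|V_P| = √(V_Px² + V_Py²) = 1.3748 m/s.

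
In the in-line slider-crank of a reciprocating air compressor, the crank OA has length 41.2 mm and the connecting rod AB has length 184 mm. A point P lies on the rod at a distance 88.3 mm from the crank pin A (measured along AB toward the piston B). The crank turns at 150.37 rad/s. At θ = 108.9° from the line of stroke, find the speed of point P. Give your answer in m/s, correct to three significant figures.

ω = 150.4 rad/s.  Crank-pin speed |V_A| = rω = 6.1952 m/s, perpendicular to OA.
Rod angle: sinφ = −(r/L) sinθ ⇒ φ = -12.230°; ω_rod = −rω cosθ/√(L²−r²sin²θ) = +11.16 rad/s.
V_P = V_A + ω_rod × AP, with AP = 0.0883 m along the rod.
Components: V_Px = −rω sinθ − a·ω_rod·sinφ = -5.6525 m/s;  V_Py = rω cosθ + a·ω_rod·cosφ = -1.0437 m/s.
|V_P| = √(V_Px² + V_Py²) = 5.748 m/s.

5.75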